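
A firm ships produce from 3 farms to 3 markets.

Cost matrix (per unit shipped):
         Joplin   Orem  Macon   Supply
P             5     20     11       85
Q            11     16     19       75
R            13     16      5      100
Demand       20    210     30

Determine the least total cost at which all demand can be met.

One minimum-cost allocation:
  P to Joplin: 20 × 5 = 100
  P to Orem: 65 × 20 = 1300
  Q to Orem: 75 × 16 = 1200
  R to Orem: 70 × 16 = 1120
  R to Macon: 30 × 5 = 150
Total = 100 + 1300 + 1200 + 1120 + 150 = 3870.
(Supply check: P ships 85; Q ships 75; R ships 100.)

3870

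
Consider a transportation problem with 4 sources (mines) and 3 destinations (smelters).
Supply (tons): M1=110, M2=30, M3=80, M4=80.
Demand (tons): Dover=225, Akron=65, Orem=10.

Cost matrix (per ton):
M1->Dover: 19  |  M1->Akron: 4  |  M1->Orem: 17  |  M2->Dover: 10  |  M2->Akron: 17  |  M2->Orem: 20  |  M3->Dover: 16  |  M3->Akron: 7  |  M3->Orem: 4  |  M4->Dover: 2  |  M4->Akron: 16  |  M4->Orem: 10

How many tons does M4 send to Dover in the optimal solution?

Solving gives:
  M1→Dover: 45 tons
  M1→Akron: 65 tons
  M2→Dover: 30 tons
  M3→Dover: 70 tons
  M3→Orem: 10 tons
  M4→Dover: 80 tons
Total cost = 2735.
So M4→Dover carries 80 tons.

80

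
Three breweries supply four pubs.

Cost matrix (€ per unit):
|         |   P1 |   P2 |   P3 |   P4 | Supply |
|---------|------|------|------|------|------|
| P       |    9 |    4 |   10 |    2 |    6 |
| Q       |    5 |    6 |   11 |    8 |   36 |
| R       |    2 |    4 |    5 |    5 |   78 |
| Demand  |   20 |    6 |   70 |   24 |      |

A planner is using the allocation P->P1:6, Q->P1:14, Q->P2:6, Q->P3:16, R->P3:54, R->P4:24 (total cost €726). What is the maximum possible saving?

108

Current plan cost = 6·9 + 14·5 + 6·6 + 16·11 + 54·5 + 24·5 = €726.
Optimal plan:
  P→P4: 6 × €2 = €12
  Q→P1: 12 × €5 = €60
  Q→P2: 6 × €6 = €36
  Q→P4: 18 × €8 = €144
  R→P1: 8 × €2 = €16
  R→P3: 70 × €5 = €350
Optimal cost = €618.
Saving = 726 − 618 = €108.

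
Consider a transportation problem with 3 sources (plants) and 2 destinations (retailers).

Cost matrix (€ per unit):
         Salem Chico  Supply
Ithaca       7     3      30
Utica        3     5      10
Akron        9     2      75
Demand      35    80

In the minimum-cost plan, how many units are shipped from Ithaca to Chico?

Solving gives:
  Ithaca→Salem: 25 units
  Ithaca→Chico: 5 units
  Utica→Salem: 10 units
  Akron→Chico: 75 units
Total cost = €370.
So Ithaca→Chico carries 5 units.

5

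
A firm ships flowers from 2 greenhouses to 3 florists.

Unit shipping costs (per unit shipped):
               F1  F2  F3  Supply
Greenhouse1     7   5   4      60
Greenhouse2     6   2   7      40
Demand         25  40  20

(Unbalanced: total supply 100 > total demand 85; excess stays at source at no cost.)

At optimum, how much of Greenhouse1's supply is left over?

15

Minimum-cost shipments:
  Greenhouse1→F1: 25 × 7 = 175
  Greenhouse1→F3: 20 × 4 = 80
  Greenhouse2→F2: 40 × 2 = 80
Total cost = 335.
Greenhouse1 ships 45 of its 60, leaving 15.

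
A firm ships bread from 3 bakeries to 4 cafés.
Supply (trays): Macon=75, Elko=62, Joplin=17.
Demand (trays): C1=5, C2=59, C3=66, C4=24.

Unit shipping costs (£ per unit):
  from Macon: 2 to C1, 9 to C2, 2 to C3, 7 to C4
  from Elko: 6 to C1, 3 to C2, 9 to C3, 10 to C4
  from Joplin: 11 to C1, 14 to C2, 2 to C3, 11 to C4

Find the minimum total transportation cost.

One minimum-cost allocation:
  Macon to C1: 5 × £2 = £10
  Macon to C3: 49 × £2 = £98
  Macon to C4: 21 × £7 = £147
  Elko to C2: 59 × £3 = £177
  Elko to C4: 3 × £10 = £30
  Joplin to C3: 17 × £2 = £34
Total = 10 + 98 + 147 + 177 + 30 + 34 = £496.
(Supply check: Macon ships 75; Elko ships 62; Joplin ships 17.)

496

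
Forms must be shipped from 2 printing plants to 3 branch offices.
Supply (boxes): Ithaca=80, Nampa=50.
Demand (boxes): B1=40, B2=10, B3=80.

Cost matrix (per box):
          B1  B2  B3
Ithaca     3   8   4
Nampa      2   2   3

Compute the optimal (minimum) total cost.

420

One minimum-cost allocation:
  Ithaca→B1: 40 × 3 = 120
  Ithaca→B3: 40 × 4 = 160
  Nampa→B2: 10 × 2 = 20
  Nampa→B3: 40 × 3 = 120
Total = 120 + 160 + 20 + 120 = 420.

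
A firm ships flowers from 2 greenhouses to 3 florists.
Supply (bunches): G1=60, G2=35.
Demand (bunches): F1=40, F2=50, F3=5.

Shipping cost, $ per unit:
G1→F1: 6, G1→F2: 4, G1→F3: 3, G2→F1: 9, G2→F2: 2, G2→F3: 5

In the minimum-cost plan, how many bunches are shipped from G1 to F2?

15

Optimal shipments:
  G1->F1: 40 × $6 = $240
  G1->F2: 15 × $4 = $60
  G1->F3: 5 × $3 = $15
  G2->F2: 35 × $2 = $70
Total cost = $385.
So G1→F2 carries 15 bunches.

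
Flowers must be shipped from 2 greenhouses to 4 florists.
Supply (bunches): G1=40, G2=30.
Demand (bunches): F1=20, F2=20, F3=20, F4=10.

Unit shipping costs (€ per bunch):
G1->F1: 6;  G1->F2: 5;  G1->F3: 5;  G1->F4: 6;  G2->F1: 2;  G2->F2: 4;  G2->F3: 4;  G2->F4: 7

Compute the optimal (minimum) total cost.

An optimal shipping plan:
  G1->F2: 20 × €5 = €100
  G1->F3: 10 × €5 = €50
  G1->F4: 10 × €6 = €60
  G2->F1: 20 × €2 = €40
  G2->F3: 10 × €4 = €40
Total = 100 + 50 + 60 + 40 + 40 = €290.

290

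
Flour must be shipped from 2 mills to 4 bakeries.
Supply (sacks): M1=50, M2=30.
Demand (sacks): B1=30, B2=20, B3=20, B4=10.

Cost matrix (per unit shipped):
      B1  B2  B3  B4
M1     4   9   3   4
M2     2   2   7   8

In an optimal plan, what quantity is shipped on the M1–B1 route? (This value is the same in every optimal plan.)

20

Optimal shipments:
  M1–B1: 20 sacks
  M1–B3: 20 sacks
  M1–B4: 10 sacks
  M2–B1: 10 sacks
  M2–B2: 20 sacks
Total cost = 240.
So M1→B1 carries 20 sacks.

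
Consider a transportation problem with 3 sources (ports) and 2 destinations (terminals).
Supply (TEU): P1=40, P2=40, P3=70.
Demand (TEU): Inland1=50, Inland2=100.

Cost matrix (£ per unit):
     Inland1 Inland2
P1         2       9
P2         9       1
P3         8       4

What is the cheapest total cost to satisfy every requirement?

440

An optimal shipping plan:
  P1 to Inland1: 40 × £2 = £80
  P2 to Inland2: 40 × £1 = £40
  P3 to Inland1: 10 × £8 = £80
  P3 to Inland2: 60 × £4 = £240
Total = 80 + 40 + 80 + 240 = £440.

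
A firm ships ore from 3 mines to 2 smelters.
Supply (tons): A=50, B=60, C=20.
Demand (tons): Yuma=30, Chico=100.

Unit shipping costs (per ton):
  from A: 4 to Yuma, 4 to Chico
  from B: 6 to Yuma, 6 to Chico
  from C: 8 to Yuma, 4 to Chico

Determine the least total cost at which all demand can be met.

640

One minimum-cost allocation:
  A–Yuma: 30 × 4 = 120
  A–Chico: 20 × 4 = 80
  B–Chico: 60 × 6 = 360
  C–Chico: 20 × 4 = 80
Total = 120 + 80 + 360 + 80 = 640.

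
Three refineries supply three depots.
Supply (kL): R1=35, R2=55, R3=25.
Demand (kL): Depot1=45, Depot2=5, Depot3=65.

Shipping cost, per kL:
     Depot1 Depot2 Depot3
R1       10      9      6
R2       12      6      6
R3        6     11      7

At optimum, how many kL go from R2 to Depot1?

Optimal shipments:
  R1–Depot1: 20 × 10 = 200
  R1–Depot3: 15 × 6 = 90
  R2–Depot2: 5 × 6 = 30
  R2–Depot3: 50 × 6 = 300
  R3–Depot1: 25 × 6 = 150
Total cost = 770.
The route R2→Depot1 is not used.

0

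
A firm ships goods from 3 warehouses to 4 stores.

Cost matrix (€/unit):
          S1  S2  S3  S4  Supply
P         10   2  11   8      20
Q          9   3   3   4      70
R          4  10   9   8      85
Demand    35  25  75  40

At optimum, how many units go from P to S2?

Solving gives:
  P–S2: 20 × €2 = €40
  Q–S2: 5 × €3 = €15
  Q–S3: 65 × €3 = €195
  R–S1: 35 × €4 = €140
  R–S3: 10 × €9 = €90
  R–S4: 40 × €8 = €320
Total cost = €800.
So P→S2 carries 20 units.

20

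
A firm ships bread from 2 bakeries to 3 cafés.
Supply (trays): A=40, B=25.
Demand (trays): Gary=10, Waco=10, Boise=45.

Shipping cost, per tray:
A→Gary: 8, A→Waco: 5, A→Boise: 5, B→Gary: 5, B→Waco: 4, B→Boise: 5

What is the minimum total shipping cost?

315

One minimum-cost allocation:
  A–Boise: 40 × 5 = 200
  B–Gary: 10 × 5 = 50
  B–Waco: 10 × 4 = 40
  B–Boise: 5 × 5 = 25
Total = 200 + 50 + 40 + 25 = 315.
(Supply check: A ships 40; B ships 25.)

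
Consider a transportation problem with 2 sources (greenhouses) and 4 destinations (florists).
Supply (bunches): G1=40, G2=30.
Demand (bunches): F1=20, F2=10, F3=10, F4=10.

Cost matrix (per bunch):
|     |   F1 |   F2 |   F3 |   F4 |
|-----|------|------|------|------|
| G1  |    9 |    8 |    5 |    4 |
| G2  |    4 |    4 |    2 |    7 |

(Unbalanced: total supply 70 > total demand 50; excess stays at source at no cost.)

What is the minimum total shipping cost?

A cheapest plan:
  G1–F3: 10 × 5 = 50
  G1–F4: 10 × 4 = 40
  G2–F1: 20 × 4 = 80
  G2–F2: 10 × 4 = 40
Total = 50 + 40 + 80 + 40 = 210.

210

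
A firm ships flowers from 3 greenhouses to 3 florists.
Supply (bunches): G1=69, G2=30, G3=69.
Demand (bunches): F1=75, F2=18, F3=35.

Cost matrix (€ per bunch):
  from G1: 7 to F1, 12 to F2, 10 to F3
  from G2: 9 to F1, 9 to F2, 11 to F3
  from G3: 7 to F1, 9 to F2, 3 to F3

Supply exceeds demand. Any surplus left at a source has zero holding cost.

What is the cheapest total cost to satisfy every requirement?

792

One minimum-cost allocation:
  G1→F1: 41 bunches
  G2→F2: 18 bunches
  G3→F1: 34 bunches
  G3→F3: 35 bunches
Total cost = €792.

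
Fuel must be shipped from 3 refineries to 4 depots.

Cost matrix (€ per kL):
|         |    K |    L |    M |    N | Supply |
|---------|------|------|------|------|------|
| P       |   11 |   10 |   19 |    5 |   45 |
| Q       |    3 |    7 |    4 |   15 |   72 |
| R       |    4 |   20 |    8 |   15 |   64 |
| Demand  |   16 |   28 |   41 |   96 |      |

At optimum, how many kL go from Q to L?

The minimum-cost plan:
  P->N: 45 kL
  Q->K: 3 kL
  Q->L: 28 kL
  Q->M: 41 kL
  R->K: 13 kL
  R->N: 51 kL
Total cost = €1411.
So Q→L carries 28 kL.

28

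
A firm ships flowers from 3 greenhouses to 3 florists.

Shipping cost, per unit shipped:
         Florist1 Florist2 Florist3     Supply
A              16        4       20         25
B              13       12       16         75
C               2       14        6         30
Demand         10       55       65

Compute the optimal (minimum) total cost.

1320

An optimal shipping plan:
  A->Florist2: 25 bunches
  B->Florist2: 30 bunches
  B->Florist3: 45 bunches
  C->Florist1: 10 bunches
  C->Florist3: 20 bunches
Total cost = 1320.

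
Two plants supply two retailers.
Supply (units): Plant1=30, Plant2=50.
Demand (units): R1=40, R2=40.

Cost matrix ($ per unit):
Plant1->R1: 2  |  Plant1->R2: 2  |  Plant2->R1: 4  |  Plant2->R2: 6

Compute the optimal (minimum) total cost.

280

An optimal shipping plan:
  Plant1→R2: 30 × $2 = $60
  Plant2→R1: 40 × $4 = $160
  Plant2→R2: 10 × $6 = $60
Total = 60 + 160 + 60 = $280.
(Supply check: Plant1 ships 30; Plant2 ships 50.)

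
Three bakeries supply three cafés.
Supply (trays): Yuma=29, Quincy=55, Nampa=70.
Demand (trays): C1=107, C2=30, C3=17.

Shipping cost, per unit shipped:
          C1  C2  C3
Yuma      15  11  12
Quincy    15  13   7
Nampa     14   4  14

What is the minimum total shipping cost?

A cheapest plan:
  Yuma->C1: 29 × 15 = 435
  Quincy->C1: 38 × 15 = 570
  Quincy->C3: 17 × 7 = 119
  Nampa->C1: 40 × 14 = 560
  Nampa->C2: 30 × 4 = 120
Total = 435 + 570 + 119 + 560 + 120 = 1804.

1804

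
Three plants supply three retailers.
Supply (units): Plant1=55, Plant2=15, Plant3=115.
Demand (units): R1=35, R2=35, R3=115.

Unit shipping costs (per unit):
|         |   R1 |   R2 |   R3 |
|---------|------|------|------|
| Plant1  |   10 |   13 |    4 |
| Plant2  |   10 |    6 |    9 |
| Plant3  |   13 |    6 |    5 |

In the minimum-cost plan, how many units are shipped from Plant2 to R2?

0

Solving gives:
  Plant1→R1: 20 × 10 = 200
  Plant1→R3: 35 × 4 = 140
  Plant2→R1: 15 × 10 = 150
  Plant3→R2: 35 × 6 = 210
  Plant3→R3: 80 × 5 = 400
Total cost = 1100.
The route Plant2→R2 is not used.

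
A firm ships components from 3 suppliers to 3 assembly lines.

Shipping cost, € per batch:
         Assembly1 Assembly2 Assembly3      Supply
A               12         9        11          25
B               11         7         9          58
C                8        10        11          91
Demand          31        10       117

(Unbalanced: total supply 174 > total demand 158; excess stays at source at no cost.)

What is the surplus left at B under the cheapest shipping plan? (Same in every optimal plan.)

0

An optimal plan:
  A to Assembly2: 10 × €9 = €90
  B to Assembly3: 58 × €9 = €522
  C to Assembly1: 31 × €8 = €248
  C to Assembly3: 59 × €11 = €649
Total cost = €1509.
B ships 58 of its 58, leaving 0.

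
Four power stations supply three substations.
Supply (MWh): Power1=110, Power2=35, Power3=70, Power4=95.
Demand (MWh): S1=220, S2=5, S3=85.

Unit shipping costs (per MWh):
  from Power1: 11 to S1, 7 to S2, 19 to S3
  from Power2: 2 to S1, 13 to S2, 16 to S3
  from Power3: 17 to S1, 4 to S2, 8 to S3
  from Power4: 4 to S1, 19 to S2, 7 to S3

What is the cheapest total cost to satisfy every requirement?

2245

Optimal allocation:
  Power1→S1: 105 MWh
  Power1→S2: 5 MWh
  Power2→S1: 35 MWh
  Power3→S3: 70 MWh
  Power4→S1: 80 MWh
  Power4→S3: 15 MWh
Total cost = 2245.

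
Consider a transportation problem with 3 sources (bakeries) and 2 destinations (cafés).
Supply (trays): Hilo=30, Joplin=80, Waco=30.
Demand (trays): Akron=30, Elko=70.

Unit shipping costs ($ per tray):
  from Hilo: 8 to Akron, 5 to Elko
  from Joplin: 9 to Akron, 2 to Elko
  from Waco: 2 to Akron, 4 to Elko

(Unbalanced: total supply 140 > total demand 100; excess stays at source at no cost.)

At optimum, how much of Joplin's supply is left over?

An optimal plan:
  Joplin–Elko: 70 × $2 = $140
  Waco–Akron: 30 × $2 = $60
Total cost = $200.
Joplin ships 70 of its 80, leaving 10.

10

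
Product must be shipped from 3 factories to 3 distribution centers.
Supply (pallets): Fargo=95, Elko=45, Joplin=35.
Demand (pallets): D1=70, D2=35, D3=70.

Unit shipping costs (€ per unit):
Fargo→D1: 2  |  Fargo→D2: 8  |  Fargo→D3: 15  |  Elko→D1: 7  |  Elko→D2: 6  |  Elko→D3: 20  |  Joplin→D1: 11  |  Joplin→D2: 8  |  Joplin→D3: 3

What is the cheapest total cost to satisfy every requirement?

1030

A cheapest plan:
  Fargo→D1: 60 pallets
  Fargo→D3: 35 pallets
  Elko→D1: 10 pallets
  Elko→D2: 35 pallets
  Joplin→D3: 35 pallets
Total cost = €1030.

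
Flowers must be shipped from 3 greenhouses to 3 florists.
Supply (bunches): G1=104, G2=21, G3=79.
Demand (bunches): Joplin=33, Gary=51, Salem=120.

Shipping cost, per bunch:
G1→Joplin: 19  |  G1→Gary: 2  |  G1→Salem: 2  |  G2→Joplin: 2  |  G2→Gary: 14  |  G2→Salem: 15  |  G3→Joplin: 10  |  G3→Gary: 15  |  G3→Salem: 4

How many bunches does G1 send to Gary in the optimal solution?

The minimum-cost plan:
  G1→Gary: 51 × 2 = 102
  G1→Salem: 53 × 2 = 106
  G2→Joplin: 21 × 2 = 42
  G3→Joplin: 12 × 10 = 120
  G3→Salem: 67 × 4 = 268
Total cost = 638.
So G1→Gary carries 51 bunches.

51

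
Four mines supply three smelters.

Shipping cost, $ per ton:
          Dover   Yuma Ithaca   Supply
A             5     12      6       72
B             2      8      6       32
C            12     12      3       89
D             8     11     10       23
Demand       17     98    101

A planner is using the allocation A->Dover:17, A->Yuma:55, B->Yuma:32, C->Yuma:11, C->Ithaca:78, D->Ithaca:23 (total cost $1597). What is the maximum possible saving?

Current plan cost = 17·5 + 55·12 + 32·8 + 11·12 + 78·3 + 23·10 = $1597.
Optimal plan:
  A–Dover: 17 × $5 = $85
  A–Yuma: 43 × $12 = $516
  A–Ithaca: 12 × $6 = $72
  B–Yuma: 32 × $8 = $256
  C–Ithaca: 89 × $3 = $267
  D–Yuma: 23 × $11 = $253
Optimal cost = $1449.
Saving = 1597 − 1449 = $148.

148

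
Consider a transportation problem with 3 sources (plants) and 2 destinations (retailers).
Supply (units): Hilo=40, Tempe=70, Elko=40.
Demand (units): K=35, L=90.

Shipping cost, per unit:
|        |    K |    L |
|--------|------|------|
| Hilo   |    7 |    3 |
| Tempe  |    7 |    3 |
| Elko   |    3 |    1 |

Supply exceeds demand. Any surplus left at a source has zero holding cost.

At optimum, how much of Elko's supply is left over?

0

Minimum-cost shipments:
  Hilo→L: 40 × 3 = 120
  Tempe→L: 45 × 3 = 135
  Elko→K: 35 × 3 = 105
  Elko→L: 5 × 1 = 5
Total cost = 365.
Elko ships 40 of its 40, leaving 0.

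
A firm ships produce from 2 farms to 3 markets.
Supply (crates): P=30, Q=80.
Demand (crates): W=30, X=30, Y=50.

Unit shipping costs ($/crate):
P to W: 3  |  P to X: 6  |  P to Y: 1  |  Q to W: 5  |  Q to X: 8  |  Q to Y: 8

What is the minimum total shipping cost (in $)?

580

A cheapest plan:
  P–Y: 30 × $1 = $30
  Q–W: 30 × $5 = $150
  Q–X: 30 × $8 = $240
  Q–Y: 20 × $8 = $160
Total = 30 + 150 + 240 + 160 = $580.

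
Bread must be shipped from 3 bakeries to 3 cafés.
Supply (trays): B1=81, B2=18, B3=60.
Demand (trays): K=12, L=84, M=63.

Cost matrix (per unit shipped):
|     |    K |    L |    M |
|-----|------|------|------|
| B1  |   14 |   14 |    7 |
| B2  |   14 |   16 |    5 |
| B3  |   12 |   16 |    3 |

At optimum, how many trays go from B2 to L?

3

Solving gives:
  B1→L: 81 × 14 = 1134
  B2→K: 12 × 14 = 168
  B2→L: 3 × 16 = 48
  B2→M: 3 × 5 = 15
  B3→M: 60 × 3 = 180
Total cost = 1545.
So B2→L carries 3 trays.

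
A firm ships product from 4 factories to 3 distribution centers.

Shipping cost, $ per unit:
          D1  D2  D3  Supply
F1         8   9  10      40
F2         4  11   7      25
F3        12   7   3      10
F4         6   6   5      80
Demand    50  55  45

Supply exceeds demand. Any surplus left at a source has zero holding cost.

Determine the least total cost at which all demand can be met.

An optimal shipping plan:
  F1 to D1: 25 pallets
  F1 to D2: 10 pallets
  F2 to D1: 25 pallets
  F3 to D3: 10 pallets
  F4 to D2: 45 pallets
  F4 to D3: 35 pallets
Total cost = $865.

865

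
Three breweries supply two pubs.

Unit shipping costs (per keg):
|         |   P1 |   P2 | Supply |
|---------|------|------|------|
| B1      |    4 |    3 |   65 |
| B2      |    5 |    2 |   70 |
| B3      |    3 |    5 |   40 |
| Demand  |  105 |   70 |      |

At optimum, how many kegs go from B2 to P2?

The minimum-cost plan:
  B1 to P1: 65 × 4 = 260
  B2 to P2: 70 × 2 = 140
  B3 to P1: 40 × 3 = 120
Total cost = 520.
So B2→P2 carries 70 kegs.

70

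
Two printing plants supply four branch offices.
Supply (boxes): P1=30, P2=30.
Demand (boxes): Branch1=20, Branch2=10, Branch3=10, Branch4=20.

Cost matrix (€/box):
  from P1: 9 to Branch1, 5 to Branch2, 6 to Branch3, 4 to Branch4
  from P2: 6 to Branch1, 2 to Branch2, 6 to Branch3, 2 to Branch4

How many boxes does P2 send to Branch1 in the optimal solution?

20

Optimal shipments:
  P1->Branch3: 10 × €6 = €60
  P1->Branch4: 20 × €4 = €80
  P2->Branch1: 20 × €6 = €120
  P2->Branch2: 10 × €2 = €20
Total cost = €280.
So P2→Branch1 carries 20 boxes.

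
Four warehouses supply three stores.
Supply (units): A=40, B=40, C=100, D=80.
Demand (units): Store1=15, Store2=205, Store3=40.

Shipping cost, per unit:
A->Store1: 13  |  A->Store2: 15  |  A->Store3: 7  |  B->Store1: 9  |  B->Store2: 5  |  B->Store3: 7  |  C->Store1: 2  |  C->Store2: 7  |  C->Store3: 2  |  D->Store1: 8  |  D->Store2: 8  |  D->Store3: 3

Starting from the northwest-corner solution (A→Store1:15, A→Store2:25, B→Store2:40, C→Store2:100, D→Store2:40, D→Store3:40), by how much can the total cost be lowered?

Current plan cost = 15·13 + 25·15 + 40·5 + 100·7 + 40·8 + 40·3 = 1910.
Optimal plan:
  A->Store3: 40 × 7 = 280
  B->Store2: 40 × 5 = 200
  C->Store1: 15 × 2 = 30
  C->Store2: 85 × 7 = 595
  D->Store2: 80 × 8 = 640
Optimal cost = 1745.
Saving = 1910 − 1745 = 165.

165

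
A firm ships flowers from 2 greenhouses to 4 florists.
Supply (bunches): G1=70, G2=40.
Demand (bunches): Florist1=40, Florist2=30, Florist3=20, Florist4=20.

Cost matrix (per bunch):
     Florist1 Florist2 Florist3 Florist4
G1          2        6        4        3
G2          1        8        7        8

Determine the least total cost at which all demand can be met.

360

One minimum-cost allocation:
  G1 to Florist2: 30 × 6 = 180
  G1 to Florist3: 20 × 4 = 80
  G1 to Florist4: 20 × 3 = 60
  G2 to Florist1: 40 × 1 = 40
Total = 180 + 80 + 60 + 40 = 360.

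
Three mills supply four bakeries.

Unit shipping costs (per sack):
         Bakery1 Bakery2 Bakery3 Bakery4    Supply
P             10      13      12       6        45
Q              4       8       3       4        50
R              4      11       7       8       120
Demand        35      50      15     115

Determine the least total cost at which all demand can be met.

An optimal shipping plan:
  P→Bakery4: 45 sacks
  Q→Bakery4: 50 sacks
  R→Bakery1: 35 sacks
  R→Bakery2: 50 sacks
  R→Bakery3: 15 sacks
  R→Bakery4: 20 sacks
Total cost = 1425.

1425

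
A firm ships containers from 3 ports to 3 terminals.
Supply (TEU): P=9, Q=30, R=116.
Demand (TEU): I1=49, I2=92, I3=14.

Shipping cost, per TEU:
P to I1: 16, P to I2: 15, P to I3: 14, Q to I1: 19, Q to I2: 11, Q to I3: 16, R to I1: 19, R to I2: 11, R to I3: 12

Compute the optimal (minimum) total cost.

Optimal allocation:
  P to I1: 9 × 16 = 144
  Q to I1: 30 × 19 = 570
  R to I1: 10 × 19 = 190
  R to I2: 92 × 11 = 1012
  R to I3: 14 × 12 = 168
Total = 144 + 570 + 190 + 1012 + 168 = 2084.

2084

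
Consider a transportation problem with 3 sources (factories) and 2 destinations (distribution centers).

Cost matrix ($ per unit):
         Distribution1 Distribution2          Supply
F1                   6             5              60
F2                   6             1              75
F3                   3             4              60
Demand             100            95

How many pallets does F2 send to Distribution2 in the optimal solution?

75

Optimal shipments:
  F1–Distribution1: 40 × $6 = $240
  F1–Distribution2: 20 × $5 = $100
  F2–Distribution2: 75 × $1 = $75
  F3–Distribution1: 60 × $3 = $180
Total cost = $595.
So F2→Distribution2 carries 75 pallets.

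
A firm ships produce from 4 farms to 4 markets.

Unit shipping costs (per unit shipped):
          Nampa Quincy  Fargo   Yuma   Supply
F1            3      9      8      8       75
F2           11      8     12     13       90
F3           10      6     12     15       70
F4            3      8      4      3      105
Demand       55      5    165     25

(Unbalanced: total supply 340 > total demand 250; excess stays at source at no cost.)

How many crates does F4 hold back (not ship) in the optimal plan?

An optimal plan:
  F1 to Nampa: 55 × 3 = 165
  F1 to Fargo: 20 × 8 = 160
  F3 to Quincy: 5 × 6 = 30
  F3 to Fargo: 65 × 12 = 780
  F4 to Fargo: 80 × 4 = 320
  F4 to Yuma: 25 × 3 = 75
Total cost = 1530.
F4 ships 105 of its 105, leaving 0.

0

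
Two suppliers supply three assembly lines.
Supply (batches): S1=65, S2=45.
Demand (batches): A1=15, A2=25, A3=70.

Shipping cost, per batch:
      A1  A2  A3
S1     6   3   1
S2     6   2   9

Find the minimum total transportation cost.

A cheapest plan:
  S1 to A3: 65 × 1 = 65
  S2 to A1: 15 × 6 = 90
  S2 to A2: 25 × 2 = 50
  S2 to A3: 5 × 9 = 45
Total = 65 + 90 + 50 + 45 = 250.
(Supply check: S1 ships 65; S2 ships 45.)

250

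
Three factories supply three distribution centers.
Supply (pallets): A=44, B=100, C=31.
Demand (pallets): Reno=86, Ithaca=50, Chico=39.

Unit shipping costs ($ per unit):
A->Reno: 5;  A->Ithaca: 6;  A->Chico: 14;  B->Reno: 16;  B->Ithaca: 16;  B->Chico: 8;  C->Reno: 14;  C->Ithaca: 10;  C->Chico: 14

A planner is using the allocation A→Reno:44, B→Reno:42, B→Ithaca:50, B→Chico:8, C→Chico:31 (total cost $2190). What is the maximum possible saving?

372

Current plan cost = 44·5 + 42·16 + 50·16 + 8·8 + 31·14 = $2190.
Optimal plan:
  A->Reno: 44 × $5 = $220
  B->Reno: 42 × $16 = $672
  B->Ithaca: 19 × $16 = $304
  B->Chico: 39 × $8 = $312
  C->Ithaca: 31 × $10 = $310
Optimal cost = $1818.
Saving = 2190 − 1818 = $372.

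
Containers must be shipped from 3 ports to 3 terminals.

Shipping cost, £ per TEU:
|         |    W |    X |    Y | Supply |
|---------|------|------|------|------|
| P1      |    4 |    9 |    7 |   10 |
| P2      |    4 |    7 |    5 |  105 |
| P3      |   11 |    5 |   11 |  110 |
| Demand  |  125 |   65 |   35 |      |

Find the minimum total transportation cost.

One minimum-cost allocation:
  P1–W: 10 TEU
  P2–W: 105 TEU
  P3–W: 10 TEU
  P3–X: 65 TEU
  P3–Y: 35 TEU
Total cost = £1280.
(Supply check: P1 ships 10; P2 ships 105; P3 ships 110.)

1280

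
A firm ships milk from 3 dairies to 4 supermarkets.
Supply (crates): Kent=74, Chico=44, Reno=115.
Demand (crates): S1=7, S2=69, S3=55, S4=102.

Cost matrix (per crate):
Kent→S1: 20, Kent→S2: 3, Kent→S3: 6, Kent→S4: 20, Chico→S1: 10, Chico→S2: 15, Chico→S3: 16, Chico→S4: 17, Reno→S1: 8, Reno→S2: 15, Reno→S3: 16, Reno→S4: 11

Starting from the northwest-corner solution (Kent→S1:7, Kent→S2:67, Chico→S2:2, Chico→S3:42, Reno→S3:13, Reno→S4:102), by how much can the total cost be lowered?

158

Current plan cost = 7·20 + 67·3 + 2·15 + 42·16 + 13·16 + 102·11 = 2373.
Optimal plan:
  Kent→S2: 69 × 3 = 207
  Kent→S3: 5 × 6 = 30
  Chico→S3: 44 × 16 = 704
  Reno→S1: 7 × 8 = 56
  Reno→S3: 6 × 16 = 96
  Reno→S4: 102 × 11 = 1122
Optimal cost = 2215.
Saving = 2373 − 2215 = 158.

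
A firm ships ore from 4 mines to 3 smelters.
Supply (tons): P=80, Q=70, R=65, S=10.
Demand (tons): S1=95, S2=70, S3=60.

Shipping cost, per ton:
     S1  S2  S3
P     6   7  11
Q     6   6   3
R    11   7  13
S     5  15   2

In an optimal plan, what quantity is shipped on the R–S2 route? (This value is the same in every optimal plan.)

Solving gives:
  P to S1: 80 × 6 = 480
  Q to S1: 15 × 6 = 90
  Q to S2: 5 × 6 = 30
  Q to S3: 50 × 3 = 150
  R to S2: 65 × 7 = 455
  S to S3: 10 × 2 = 20
Total cost = 1225.
So R→S2 carries 65 tons.

65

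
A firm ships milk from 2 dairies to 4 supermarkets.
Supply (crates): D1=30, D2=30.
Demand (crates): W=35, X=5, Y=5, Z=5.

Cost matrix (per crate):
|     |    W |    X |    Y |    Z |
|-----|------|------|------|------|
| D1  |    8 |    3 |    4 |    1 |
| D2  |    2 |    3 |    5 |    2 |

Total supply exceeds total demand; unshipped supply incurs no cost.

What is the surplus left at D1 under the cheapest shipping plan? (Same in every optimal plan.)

10

An optimal plan:
  D1->W: 5 crates
  D1->X: 5 crates
  D1->Y: 5 crates
  D1->Z: 5 crates
  D2->W: 30 crates
Total cost = 140.
D1 ships 20 of its 30, leaving 10.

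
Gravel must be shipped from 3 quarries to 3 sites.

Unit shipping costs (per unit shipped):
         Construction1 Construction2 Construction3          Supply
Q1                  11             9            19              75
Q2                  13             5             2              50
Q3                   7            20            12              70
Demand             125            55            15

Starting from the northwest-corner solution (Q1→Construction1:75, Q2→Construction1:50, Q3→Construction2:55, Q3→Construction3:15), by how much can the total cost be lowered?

Current plan cost = 75·11 + 50·13 + 55·20 + 15·12 = 2755.
Optimal plan:
  Q1→Construction1: 55 × 11 = 605
  Q1→Construction2: 20 × 9 = 180
  Q2→Construction2: 35 × 5 = 175
  Q2→Construction3: 15 × 2 = 30
  Q3→Construction1: 70 × 7 = 490
Optimal cost = 1480.
Saving = 2755 − 1480 = 1275.

1275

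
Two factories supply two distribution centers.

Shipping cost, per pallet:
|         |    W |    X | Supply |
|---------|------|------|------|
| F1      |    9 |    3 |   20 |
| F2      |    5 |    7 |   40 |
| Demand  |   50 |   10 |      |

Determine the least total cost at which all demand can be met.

320

An optimal shipping plan:
  F1 to W: 10 × 9 = 90
  F1 to X: 10 × 3 = 30
  F2 to W: 40 × 5 = 200
Total = 90 + 30 + 200 = 320.
(Supply check: F1 ships 20; F2 ships 40.)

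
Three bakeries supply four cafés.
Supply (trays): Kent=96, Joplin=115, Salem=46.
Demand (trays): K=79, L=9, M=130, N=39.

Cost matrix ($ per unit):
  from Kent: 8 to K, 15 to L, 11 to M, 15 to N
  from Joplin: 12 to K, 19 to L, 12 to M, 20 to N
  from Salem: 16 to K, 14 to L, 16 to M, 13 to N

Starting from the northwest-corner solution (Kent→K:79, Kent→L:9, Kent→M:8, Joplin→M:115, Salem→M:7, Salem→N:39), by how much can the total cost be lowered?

Current plan cost = 79·8 + 9·15 + 8·11 + 115·12 + 7·16 + 39·13 = $2854.
Optimal plan:
  Kent–K: 79 trays
  Kent–L: 2 trays
  Kent–M: 15 trays
  Joplin–M: 115 trays
  Salem–L: 7 trays
  Salem–N: 39 trays
Optimal cost = $2812.
Saving = 2854 − 2812 = $42.

42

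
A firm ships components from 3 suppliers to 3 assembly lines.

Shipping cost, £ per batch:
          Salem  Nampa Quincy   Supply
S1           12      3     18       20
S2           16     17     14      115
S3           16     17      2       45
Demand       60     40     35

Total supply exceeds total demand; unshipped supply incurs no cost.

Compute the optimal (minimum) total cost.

1430

One minimum-cost allocation:
  S1 to Nampa: 20 × £3 = £60
  S2 to Salem: 60 × £16 = £960
  S2 to Nampa: 20 × £17 = £340
  S3 to Quincy: 35 × £2 = £70
Total = 60 + 960 + 340 + 70 = £1430.
(Supply check: S1 ships 20; S2 ships 80; S3 ships 35.)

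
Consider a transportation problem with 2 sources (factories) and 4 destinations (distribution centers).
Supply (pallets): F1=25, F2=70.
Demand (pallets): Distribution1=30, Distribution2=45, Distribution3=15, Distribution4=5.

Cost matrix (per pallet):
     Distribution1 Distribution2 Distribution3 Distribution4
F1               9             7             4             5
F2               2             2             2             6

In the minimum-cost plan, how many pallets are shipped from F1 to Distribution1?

The minimum-cost plan:
  F1–Distribution2: 5 × 7 = 35
  F1–Distribution3: 15 × 4 = 60
  F1–Distribution4: 5 × 5 = 25
  F2–Distribution1: 30 × 2 = 60
  F2–Distribution2: 40 × 2 = 80
Total cost = 260.
The route F1→Distribution1 is not used.

0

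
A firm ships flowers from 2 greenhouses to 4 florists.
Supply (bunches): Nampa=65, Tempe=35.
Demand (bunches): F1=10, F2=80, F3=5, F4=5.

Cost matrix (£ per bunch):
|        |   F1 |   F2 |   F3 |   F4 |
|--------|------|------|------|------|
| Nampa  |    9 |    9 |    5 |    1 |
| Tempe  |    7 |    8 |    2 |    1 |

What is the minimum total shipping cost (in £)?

785

A cheapest plan:
  Nampa to F2: 60 × £9 = £540
  Nampa to F4: 5 × £1 = £5
  Tempe to F1: 10 × £7 = £70
  Tempe to F2: 20 × £8 = £160
  Tempe to F3: 5 × £2 = £10
Total = 540 + 5 + 70 + 160 + 10 = £785.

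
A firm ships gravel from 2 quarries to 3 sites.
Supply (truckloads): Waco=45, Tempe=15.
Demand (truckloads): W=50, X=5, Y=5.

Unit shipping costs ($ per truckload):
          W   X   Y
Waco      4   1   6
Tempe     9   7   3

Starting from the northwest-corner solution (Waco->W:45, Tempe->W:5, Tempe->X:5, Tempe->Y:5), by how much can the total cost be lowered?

5

Current plan cost = 45·4 + 5·9 + 5·7 + 5·3 = $275.
Optimal plan:
  Waco–W: 40 × $4 = $160
  Waco–X: 5 × $1 = $5
  Tempe–W: 10 × $9 = $90
  Tempe–Y: 5 × $3 = $15
Optimal cost = $270.
Saving = 275 − 270 = $5.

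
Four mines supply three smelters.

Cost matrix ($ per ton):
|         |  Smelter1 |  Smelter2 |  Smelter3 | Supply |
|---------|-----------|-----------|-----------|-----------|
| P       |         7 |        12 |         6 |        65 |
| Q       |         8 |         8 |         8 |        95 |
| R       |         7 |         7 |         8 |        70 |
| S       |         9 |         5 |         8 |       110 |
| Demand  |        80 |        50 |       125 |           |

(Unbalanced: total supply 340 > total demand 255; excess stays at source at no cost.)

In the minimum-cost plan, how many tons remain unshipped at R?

An optimal plan:
  P→Smelter3: 65 × $6 = $390
  Q→Smelter1: 10 × $8 = $80
  R→Smelter1: 70 × $7 = $490
  S→Smelter2: 50 × $5 = $250
  S→Smelter3: 60 × $8 = $480
Total cost = $1690.
R ships 70 of its 70, leaving 0.

0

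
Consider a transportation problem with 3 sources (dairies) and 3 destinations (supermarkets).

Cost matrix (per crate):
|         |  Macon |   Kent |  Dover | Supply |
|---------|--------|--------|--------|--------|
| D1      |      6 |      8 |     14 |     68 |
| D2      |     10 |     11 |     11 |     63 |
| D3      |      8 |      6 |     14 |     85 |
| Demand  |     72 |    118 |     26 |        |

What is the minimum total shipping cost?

A cheapest plan:
  D1→Macon: 68 crates
  D2→Macon: 4 crates
  D2→Kent: 33 crates
  D2→Dover: 26 crates
  D3→Kent: 85 crates
Total cost = 1607.

1607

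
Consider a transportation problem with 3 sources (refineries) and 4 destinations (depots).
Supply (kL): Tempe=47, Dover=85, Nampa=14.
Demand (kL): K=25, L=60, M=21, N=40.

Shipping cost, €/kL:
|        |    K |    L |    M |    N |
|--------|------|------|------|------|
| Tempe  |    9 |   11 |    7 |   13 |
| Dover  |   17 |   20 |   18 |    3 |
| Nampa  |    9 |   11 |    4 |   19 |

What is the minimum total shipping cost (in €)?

1490

One minimum-cost allocation:
  Tempe–L: 40 × €11 = €440
  Tempe–M: 7 × €7 = €49
  Dover–K: 25 × €17 = €425
  Dover–L: 20 × €20 = €400
  Dover–N: 40 × €3 = €120
  Nampa–M: 14 × €4 = €56
Total = 440 + 49 + 425 + 400 + 120 + 56 = €1490.
(Supply check: Tempe ships 47; Dover ships 85; Nampa ships 14.)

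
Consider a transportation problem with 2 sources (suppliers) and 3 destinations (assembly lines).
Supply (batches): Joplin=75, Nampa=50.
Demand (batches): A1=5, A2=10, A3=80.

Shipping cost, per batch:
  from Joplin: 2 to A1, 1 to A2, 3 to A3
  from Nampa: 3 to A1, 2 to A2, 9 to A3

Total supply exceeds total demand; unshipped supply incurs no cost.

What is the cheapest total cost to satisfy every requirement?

305

Optimal allocation:
  Joplin to A3: 75 × 3 = 225
  Nampa to A1: 5 × 3 = 15
  Nampa to A2: 10 × 2 = 20
  Nampa to A3: 5 × 9 = 45
Total = 225 + 15 + 20 + 45 = 305.
(Supply check: Joplin ships 75; Nampa ships 20.)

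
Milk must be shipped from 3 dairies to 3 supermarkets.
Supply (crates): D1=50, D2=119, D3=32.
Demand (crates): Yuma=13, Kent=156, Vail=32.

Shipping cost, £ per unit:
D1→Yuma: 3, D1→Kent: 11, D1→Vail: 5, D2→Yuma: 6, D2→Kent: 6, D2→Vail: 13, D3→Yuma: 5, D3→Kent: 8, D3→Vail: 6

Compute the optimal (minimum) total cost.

One minimum-cost allocation:
  D1–Yuma: 13 × £3 = £39
  D1–Kent: 5 × £11 = £55
  D1–Vail: 32 × £5 = £160
  D2–Kent: 119 × £6 = £714
  D3–Kent: 32 × £8 = £256
Total = 39 + 55 + 160 + 714 + 256 = £1224.

1224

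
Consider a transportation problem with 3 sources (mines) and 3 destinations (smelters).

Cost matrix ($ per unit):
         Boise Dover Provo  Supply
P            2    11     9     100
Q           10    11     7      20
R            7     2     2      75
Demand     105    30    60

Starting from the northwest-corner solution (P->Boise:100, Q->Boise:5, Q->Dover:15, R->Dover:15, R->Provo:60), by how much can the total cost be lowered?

60

Current plan cost = 100·2 + 5·10 + 15·11 + 15·2 + 60·2 = $565.
Optimal plan:
  P→Boise: 100 × $2 = $200
  Q→Boise: 5 × $10 = $50
  Q→Provo: 15 × $7 = $105
  R→Dover: 30 × $2 = $60
  R→Provo: 45 × $2 = $90
Optimal cost = $505.
Saving = 565 − 505 = $60.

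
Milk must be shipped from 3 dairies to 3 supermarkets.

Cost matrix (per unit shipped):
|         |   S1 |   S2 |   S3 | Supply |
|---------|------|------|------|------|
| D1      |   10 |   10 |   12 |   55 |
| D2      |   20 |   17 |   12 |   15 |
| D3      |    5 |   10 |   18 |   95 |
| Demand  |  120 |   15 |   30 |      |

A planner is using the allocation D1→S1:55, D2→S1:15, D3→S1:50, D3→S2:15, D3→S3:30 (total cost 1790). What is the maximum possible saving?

Current plan cost = 55·10 + 15·20 + 50·5 + 15·10 + 30·18 = 1790.
Optimal plan:
  D1->S1: 25 × 10 = 250
  D1->S2: 15 × 10 = 150
  D1->S3: 15 × 12 = 180
  D2->S3: 15 × 12 = 180
  D3->S1: 95 × 5 = 475
Optimal cost = 1235.
Saving = 1790 − 1235 = 555.

555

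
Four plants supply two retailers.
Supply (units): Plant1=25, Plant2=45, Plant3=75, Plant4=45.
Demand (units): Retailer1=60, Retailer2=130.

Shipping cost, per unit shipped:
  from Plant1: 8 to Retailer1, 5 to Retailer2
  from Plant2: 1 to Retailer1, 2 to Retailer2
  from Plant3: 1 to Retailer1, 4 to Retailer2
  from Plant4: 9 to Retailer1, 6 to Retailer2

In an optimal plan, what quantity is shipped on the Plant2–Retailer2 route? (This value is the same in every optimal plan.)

Optimal shipments:
  Plant1->Retailer2: 25 × 5 = 125
  Plant2->Retailer2: 45 × 2 = 90
  Plant3->Retailer1: 60 × 1 = 60
  Plant3->Retailer2: 15 × 4 = 60
  Plant4->Retailer2: 45 × 6 = 270
Total cost = 605.
So Plant2→Retailer2 carries 45 units.

45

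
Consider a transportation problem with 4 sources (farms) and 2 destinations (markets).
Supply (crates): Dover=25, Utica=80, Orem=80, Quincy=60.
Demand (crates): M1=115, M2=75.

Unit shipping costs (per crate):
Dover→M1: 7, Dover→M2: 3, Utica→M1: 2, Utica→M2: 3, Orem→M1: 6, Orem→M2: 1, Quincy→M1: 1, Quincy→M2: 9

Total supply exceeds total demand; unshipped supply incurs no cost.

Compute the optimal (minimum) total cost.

Optimal allocation:
  Utica to M1: 55 × 2 = 110
  Orem to M2: 75 × 1 = 75
  Quincy to M1: 60 × 1 = 60
Total = 110 + 75 + 60 = 245.
(Supply check: Dover ships 0; Utica ships 55; Orem ships 75; Quincy ships 60.)

245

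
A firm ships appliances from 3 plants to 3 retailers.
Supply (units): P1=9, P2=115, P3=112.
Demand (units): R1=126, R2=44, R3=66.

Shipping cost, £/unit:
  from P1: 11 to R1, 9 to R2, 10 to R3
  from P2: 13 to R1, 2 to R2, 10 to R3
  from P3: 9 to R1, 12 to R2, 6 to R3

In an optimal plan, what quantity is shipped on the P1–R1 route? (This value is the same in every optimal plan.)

9

Solving gives:
  P1→R1: 9 × £11 = £99
  P2→R1: 71 × £13 = £923
  P2→R2: 44 × £2 = £88
  P3→R1: 46 × £9 = £414
  P3→R3: 66 × £6 = £396
Total cost = £1920.
So P1→R1 carries 9 units.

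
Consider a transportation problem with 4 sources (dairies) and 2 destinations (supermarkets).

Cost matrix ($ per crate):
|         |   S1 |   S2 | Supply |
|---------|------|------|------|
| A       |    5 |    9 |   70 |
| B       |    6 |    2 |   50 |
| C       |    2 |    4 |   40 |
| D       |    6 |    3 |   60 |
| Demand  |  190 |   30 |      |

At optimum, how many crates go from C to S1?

40

Solving gives:
  A→S1: 70 × $5 = $350
  B→S1: 20 × $6 = $120
  B→S2: 30 × $2 = $60
  C→S1: 40 × $2 = $80
  D→S1: 60 × $6 = $360
Total cost = $970.
So C→S1 carries 40 crates.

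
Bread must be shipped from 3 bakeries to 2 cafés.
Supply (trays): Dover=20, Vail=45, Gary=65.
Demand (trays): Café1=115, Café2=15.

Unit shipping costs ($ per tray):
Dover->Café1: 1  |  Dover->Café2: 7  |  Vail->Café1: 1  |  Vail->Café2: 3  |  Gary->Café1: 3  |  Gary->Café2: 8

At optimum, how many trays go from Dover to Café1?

The minimum-cost plan:
  Dover to Café1: 20 trays
  Vail to Café1: 30 trays
  Vail to Café2: 15 trays
  Gary to Café1: 65 trays
Total cost = $290.
So Dover→Café1 carries 20 trays.

20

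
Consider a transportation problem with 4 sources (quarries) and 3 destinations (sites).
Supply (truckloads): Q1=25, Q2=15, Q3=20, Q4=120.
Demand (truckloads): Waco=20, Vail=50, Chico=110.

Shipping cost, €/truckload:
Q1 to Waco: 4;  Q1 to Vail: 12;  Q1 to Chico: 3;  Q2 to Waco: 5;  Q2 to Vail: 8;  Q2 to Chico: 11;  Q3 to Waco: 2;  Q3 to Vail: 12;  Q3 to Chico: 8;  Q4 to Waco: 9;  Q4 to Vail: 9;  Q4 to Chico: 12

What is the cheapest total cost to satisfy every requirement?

One minimum-cost allocation:
  Q1→Chico: 25 × €3 = €75
  Q2→Chico: 15 × €11 = €165
  Q3→Waco: 20 × €2 = €40
  Q4→Vail: 50 × €9 = €450
  Q4→Chico: 70 × €12 = €840
Total = 75 + 165 + 40 + 450 + 840 = €1570.
(Supply check: Q1 ships 25; Q2 ships 15; Q3 ships 20; Q4 ships 120.)

1570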